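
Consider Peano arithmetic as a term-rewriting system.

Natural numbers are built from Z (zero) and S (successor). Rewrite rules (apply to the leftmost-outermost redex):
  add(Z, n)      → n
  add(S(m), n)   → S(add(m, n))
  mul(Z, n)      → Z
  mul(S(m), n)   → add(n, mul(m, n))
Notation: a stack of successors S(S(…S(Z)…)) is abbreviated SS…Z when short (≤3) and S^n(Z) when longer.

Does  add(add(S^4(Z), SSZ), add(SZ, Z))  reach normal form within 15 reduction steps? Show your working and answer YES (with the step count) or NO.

  start: add(add(S^4(Z), SSZ), add(SZ, Z))
  step 1: add(S(add(SSSZ, SSZ)), add(SZ, Z))
  step 2: S(add(add(SSSZ, SSZ), add(SZ, Z)))
  step 3: S(add(S(add(SSZ, SSZ)), add(SZ, Z)))
  step 4: S(S(add(add(SSZ, SSZ), add(SZ, Z))))
  step 5: S(S(add(S(add(SZ, SSZ)), add(SZ, Z))))
  step 6: S(S(S(add(add(SZ, SSZ), add(SZ, Z)))))
  step 7: S(S(S(add(S(add(Z, SSZ)), add(SZ, Z)))))
  step 8: S(S(S(S(add(add(Z, SSZ), add(SZ, Z))))))
  step 9: S(S(S(S(add(SSZ, add(SZ, Z))))))
  step 10: S(S(S(S(S(add(SZ, add(SZ, Z)))))))
  step 11: S(S(S(S(S(S(add(Z, add(SZ, Z))))))))
  step 12: S(S(S(S(S(S(add(SZ, Z)))))))
  step 13: S(S(S(S(S(S(S(add(Z, Z))))))))
  step 14: S^7(Z)

Answer: YES — reaches normal form S^7(Z) in 14 ≤ 15 steps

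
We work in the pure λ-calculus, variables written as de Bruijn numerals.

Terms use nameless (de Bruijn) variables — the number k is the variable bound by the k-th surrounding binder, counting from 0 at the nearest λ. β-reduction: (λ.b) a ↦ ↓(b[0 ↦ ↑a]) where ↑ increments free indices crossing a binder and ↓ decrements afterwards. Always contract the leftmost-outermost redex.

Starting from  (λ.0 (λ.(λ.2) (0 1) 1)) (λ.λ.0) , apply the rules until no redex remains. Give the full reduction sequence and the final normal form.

  start: (λ.0 (λ.(λ.2) (0 1) 1)) (λ.λ.0)
  →1  (λ.λ.0) (λ.(λ.λ.λ.0) (0 (λ.λ.0)) (λ.λ.0))
  →2  λ.0

Answer: normal form = λ.0  (in 2 steps)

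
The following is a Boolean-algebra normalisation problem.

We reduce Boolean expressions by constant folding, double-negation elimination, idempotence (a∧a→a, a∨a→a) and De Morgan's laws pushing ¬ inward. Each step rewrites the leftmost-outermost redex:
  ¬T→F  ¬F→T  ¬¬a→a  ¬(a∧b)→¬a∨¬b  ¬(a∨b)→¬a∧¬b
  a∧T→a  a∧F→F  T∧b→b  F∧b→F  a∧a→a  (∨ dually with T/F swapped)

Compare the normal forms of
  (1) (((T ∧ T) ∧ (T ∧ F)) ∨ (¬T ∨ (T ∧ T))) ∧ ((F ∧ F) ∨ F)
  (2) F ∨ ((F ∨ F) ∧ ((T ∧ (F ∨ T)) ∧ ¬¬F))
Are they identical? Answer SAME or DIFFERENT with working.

Term A:
  start: (((T ∧ T) ∧ (T ∧ F)) ∨ (¬T ∨ (T ∧ T))) ∧ ((F ∧ F) ∨ F)
  [1] ((T ∧ (T ∧ F)) ∨ (¬T ∨ (T ∧ T))) ∧ ((F ∧ F) ∨ F)
  [2] ((T ∧ F) ∨ (¬T ∨ (T ∧ T))) ∧ ((F ∧ F) ∨ F)
  [3] (F ∨ (¬T ∨ (T ∧ T))) ∧ ((F ∧ F) ∨ F)
  [4] (¬T ∨ (T ∧ T)) ∧ ((F ∧ F) ∨ F)
  [5] (F ∨ (T ∧ T)) ∧ ((F ∧ F) ∨ F)
  [6] (T ∧ T) ∧ ((F ∧ F) ∨ F)
  [7] T ∧ ((F ∧ F) ∨ F)
  [8] (F ∧ F) ∨ F
  [9] F ∧ F
  [10] F

Term B:
  start: F ∨ ((F ∨ F) ∧ ((T ∧ (F ∨ T)) ∧ ¬¬F))
  [1] (F ∨ F) ∧ ((T ∧ (F ∨ T)) ∧ ¬¬F)
  [2] F ∧ ((T ∧ (F ∨ T)) ∧ ¬¬F)
  [3] F

Answer: SAME — A ⇓ F, B ⇓ F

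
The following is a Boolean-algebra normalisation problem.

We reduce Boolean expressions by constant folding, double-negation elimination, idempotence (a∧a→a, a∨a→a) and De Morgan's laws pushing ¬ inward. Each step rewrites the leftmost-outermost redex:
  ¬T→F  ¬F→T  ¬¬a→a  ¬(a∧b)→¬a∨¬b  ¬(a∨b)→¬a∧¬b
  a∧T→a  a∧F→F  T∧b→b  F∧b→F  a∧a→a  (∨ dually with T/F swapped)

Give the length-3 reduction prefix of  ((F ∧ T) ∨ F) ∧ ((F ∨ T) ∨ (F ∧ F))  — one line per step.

  start: ((F ∧ T) ∨ F) ∧ ((F ∨ T) ∨ (F ∧ F))
  step 1: (F ∧ T) ∧ ((F ∨ T) ∨ (F ∧ F))
  step 2: F ∧ ((F ∨ T) ∨ (F ∧ F))
  step 3: F

Answer: after 3 steps: F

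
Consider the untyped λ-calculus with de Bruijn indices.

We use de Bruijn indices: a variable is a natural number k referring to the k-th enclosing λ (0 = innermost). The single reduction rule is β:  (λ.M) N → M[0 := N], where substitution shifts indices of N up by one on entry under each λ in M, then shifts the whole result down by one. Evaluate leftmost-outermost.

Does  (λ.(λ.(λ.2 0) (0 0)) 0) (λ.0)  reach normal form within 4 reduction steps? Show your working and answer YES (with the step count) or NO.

  start: (λ.(λ.(λ.2 0) (0 0)) 0) (λ.0)
  [1] (λ.(λ.(λ.0) 0) (0 0)) (λ.0)
  [2] (λ.(λ.0) 0) ((λ.0) (λ.0))
  [3] (λ.0) ((λ.0) (λ.0))
  [4] (λ.0) (λ.0)

Answer: NO — after 4 steps the term is (λ.0) (λ.0), not yet normal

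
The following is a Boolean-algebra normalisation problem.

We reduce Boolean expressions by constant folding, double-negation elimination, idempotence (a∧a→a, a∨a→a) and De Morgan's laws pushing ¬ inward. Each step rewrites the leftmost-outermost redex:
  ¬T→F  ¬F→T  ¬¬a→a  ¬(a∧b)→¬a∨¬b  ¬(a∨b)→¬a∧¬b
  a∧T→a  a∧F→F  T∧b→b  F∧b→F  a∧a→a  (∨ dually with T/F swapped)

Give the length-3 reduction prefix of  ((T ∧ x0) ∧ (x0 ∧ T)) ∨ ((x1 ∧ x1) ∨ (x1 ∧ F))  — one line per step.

  start: ((T ∧ x0) ∧ (x0 ∧ T)) ∨ ((x1 ∧ x1) ∨ (x1 ∧ F))
  [1] (x0 ∧ (x0 ∧ T)) ∨ ((x1 ∧ x1) ∨ (x1 ∧ F))
  [2] (x0 ∧ x0) ∨ ((x1 ∧ x1) ∨ (x1 ∧ F))
  [3] x0 ∨ ((x1 ∧ x1) ∨ (x1 ∧ F))

Answer: after 3 steps: x0 ∨ ((x1 ∧ x1) ∨ (x1 ∧ F))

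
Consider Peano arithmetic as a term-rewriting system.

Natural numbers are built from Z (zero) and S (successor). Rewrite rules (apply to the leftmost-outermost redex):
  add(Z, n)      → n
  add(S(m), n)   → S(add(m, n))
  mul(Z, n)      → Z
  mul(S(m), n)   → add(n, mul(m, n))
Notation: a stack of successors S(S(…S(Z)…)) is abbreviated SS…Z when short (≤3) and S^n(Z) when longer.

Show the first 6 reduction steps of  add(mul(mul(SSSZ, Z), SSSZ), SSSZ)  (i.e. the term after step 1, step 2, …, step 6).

  start: add(mul(mul(SSSZ, Z), SSSZ), SSSZ)
  step 1: add(mul(add(Z, mul(SSZ, Z)), SSSZ), SSSZ)
  step 2: add(mul(mul(SSZ, Z), SSSZ), SSSZ)
  step 3: add(mul(add(Z, mul(SZ, Z)), SSSZ), SSSZ)
  step 4: add(mul(mul(SZ, Z), SSSZ), SSSZ)
  step 5: add(mul(add(Z, mul(Z, Z)), SSSZ), SSSZ)
  step 6: add(mul(mul(Z, Z), SSSZ), SSSZ)

Answer: after 6 steps: add(mul(mul(Z, Z), SSSZ), SSSZ)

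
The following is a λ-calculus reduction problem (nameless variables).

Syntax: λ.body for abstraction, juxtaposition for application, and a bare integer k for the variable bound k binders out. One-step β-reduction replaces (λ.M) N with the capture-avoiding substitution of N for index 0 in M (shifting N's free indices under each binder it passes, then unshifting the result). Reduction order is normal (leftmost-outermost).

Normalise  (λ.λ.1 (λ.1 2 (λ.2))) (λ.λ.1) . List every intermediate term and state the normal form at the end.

  start: (λ.λ.1 (λ.1 2 (λ.2))) (λ.λ.1)
  step 1: λ.(λ.λ.1) (λ.1 (λ.λ.1) (λ.2))
  step 2: λ.λ.λ.2 (λ.λ.1) (λ.3)

Answer: normal form = λ.λ.λ.2 (λ.λ.1) (λ.3)  (in 2 steps)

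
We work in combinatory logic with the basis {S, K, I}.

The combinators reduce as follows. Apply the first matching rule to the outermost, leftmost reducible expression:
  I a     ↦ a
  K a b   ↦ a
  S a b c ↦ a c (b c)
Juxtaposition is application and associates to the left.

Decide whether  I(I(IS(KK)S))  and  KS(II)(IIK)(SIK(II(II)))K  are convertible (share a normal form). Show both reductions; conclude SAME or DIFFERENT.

Term A:
  start: I(I(IS(KK)S))
  step 1: I(IS(KK)S)
  step 2: IS(KK)S
  step 3: S(KK)S

Term B:
  start: KS(II)(IIK)(SIK(II(II)))K
  step 1: S(IIK)(SIK(II(II)))K
  step 2: IIKK(SIK(II(II))K)
  step 3: IKK(SIK(II(II))K)
  step 4: KK(SIK(II(II))K)
  step 5: K

Answer: DIFFERENT — A ⇓ S(KK)S, B ⇓ K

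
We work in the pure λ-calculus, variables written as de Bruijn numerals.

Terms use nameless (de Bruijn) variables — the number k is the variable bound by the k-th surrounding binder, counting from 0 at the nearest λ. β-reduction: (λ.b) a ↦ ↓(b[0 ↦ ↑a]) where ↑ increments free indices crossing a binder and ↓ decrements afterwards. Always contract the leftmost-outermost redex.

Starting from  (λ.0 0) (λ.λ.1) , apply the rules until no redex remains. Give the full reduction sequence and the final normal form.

  start: (λ.0 0) (λ.λ.1)
  [1] (λ.λ.1) (λ.λ.1)
  [2] λ.λ.λ.1

Answer: normal form = λ.λ.λ.1  (in 2 steps)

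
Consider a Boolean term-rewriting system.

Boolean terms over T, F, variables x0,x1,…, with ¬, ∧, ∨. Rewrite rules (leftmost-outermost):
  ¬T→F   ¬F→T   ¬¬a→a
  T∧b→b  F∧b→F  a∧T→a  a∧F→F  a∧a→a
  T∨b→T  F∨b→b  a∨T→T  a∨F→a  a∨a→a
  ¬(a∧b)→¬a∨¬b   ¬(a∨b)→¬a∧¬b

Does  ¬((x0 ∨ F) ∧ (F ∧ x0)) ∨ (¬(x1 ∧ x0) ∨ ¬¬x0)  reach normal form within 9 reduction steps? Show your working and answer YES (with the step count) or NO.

Answer: YES — reaches normal form T in 9 ≤ 9 steps

Working:
  start: ¬((x0 ∨ F) ∧ (F ∧ x0)) ∨ (¬(x1 ∧ x0) ∨ ¬¬x0)
  step 1: (¬(x0 ∨ F) ∨ ¬(F ∧ x0)) ∨ (¬(x1 ∧ x0) ∨ ¬¬x0)
  step 2: ((¬x0 ∧ ¬F) ∨ ¬(F ∧ x0)) ∨ (¬(x1 ∧ x0) ∨ ¬¬x0)
  step 3: ((¬x0 ∧ T) ∨ ¬(F ∧ x0)) ∨ (¬(x1 ∧ x0) ∨ ¬¬x0)
  step 4: (¬x0 ∨ ¬(F ∧ x0)) ∨ (¬(x1 ∧ x0) ∨ ¬¬x0)
  step 5: (¬x0 ∨ (¬F ∨ ¬x0)) ∨ (¬(x1 ∧ x0) ∨ ¬¬x0)
  step 6: (¬x0 ∨ (T ∨ ¬x0)) ∨ (¬(x1 ∧ x0) ∨ ¬¬x0)
  step 7: (¬x0 ∨ T) ∨ (¬(x1 ∧ x0) ∨ ¬¬x0)
  step 8: T ∨ (¬(x1 ∧ x0) ∨ ¬¬x0)
  step 9: T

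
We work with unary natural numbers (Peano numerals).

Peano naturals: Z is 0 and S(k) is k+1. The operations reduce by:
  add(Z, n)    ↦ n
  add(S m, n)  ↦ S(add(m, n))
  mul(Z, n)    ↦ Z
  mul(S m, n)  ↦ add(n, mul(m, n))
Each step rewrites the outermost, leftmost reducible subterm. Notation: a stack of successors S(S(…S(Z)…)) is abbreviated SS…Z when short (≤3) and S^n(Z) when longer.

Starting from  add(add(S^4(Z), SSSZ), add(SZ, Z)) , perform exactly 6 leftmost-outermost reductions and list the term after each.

  start: add(add(S^4(Z), SSSZ), add(SZ, Z))
  →1  add(S(add(SSSZ, SSSZ)), add(SZ, Z))
  →2  S(add(add(SSSZ, SSSZ), add(SZ, Z)))
  →3  S(add(S(add(SSZ, SSSZ)), add(SZ, Z)))
  →4  S(S(add(add(SSZ, SSSZ), add(SZ, Z))))
  →5  S(S(add(S(add(SZ, SSSZ)), add(SZ, Z))))
  →6  S(S(S(add(add(SZ, SSSZ), add(SZ, Z)))))

Answer: after 6 steps: S(S(S(add(add(SZ, SSSZ), add(SZ, Z)))))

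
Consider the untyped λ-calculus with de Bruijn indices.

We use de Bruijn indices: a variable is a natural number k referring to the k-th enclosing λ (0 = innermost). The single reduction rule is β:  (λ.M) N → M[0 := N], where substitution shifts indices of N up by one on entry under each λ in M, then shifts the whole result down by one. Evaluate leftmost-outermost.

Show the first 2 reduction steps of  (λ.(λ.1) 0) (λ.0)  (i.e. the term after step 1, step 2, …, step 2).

Answer: after 2 steps: λ.0

Reduction:
  start: (λ.(λ.1) 0) (λ.0)
  step 1: (λ.λ.0) (λ.0)
  step 2: λ.0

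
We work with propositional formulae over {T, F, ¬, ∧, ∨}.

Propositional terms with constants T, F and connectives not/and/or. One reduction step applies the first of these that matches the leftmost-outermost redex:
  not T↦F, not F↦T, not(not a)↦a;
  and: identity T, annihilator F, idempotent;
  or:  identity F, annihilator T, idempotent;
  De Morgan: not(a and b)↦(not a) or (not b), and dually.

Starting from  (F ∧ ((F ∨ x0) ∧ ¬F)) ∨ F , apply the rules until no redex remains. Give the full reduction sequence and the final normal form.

Answer: normal form = F  (in 2 steps)

Derivation:
  start: (F ∧ ((F ∨ x0) ∧ ¬F)) ∨ F
  [1] F ∧ ((F ∨ x0) ∧ ¬F)
  [2] F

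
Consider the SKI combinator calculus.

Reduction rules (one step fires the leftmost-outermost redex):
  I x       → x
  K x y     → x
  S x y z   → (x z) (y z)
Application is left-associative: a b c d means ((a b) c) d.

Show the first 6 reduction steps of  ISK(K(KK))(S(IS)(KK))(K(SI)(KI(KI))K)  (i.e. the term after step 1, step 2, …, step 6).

Answer: after 6 steps: S(SIK)(KK(K(SI)(KI(KI))K))

Reduction:
  start: ISK(K(KK))(S(IS)(KK))(K(SI)(KI(KI))K)
  →1  SK(K(KK))(S(IS)(KK))(K(SI)(KI(KI))K)
  →2  K(S(IS)(KK))(K(KK)(S(IS)(KK)))(K(SI)(KI(KI))K)
  →3  S(IS)(KK)(K(SI)(KI(KI))K)
  →4  IS(K(SI)(KI(KI))K)(KK(K(SI)(KI(KI))K))
  →5  S(K(SI)(KI(KI))K)(KK(K(SI)(KI(KI))K))
  →6  S(SIK)(KK(K(SI)(KI(KI))K))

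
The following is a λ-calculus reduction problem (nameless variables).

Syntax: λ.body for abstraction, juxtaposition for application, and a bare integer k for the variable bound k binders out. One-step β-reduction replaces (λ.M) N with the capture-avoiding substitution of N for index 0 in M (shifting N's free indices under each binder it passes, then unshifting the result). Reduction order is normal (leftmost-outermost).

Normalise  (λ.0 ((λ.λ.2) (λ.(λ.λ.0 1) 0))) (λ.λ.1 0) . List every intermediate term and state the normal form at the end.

Answer: normal form = λ.λ.λ.1 0  (in 4 steps)

Reduction:
  start: (λ.0 ((λ.λ.2) (λ.(λ.λ.0 1) 0))) (λ.λ.1 0)
  [1] (λ.λ.1 0) ((λ.λ.λ.λ.1 0) (λ.(λ.λ.0 1) 0))
  [2] λ.(λ.λ.λ.λ.1 0) (λ.(λ.λ.0 1) 0) 0
  [3] λ.(λ.λ.λ.1 0) 0
  [4] λ.λ.λ.1 0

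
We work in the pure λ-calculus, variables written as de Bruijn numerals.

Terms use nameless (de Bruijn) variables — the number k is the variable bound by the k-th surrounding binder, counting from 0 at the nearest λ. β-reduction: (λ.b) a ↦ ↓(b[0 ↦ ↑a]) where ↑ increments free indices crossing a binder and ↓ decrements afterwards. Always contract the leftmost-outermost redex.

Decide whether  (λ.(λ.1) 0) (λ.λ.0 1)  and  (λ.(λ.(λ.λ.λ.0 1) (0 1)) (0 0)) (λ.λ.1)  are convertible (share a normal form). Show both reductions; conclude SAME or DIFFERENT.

Term A:
  start: (λ.(λ.1) 0) (λ.λ.0 1)
  step 1: (λ.λ.λ.0 1) (λ.λ.0 1)
  step 2: λ.λ.0 1

Term B:
  start: (λ.(λ.(λ.λ.λ.0 1) (0 1)) (0 0)) (λ.λ.1)
  step 1: (λ.(λ.λ.λ.0 1) (0 (λ.λ.1))) ((λ.λ.1) (λ.λ.1))
  step 2: (λ.λ.λ.0 1) ((λ.λ.1) (λ.λ.1) (λ.λ.1))
  step 3: λ.λ.0 1

Answer: SAME — A ⇓ λ.λ.0 1, B ⇓ λ.λ.0 1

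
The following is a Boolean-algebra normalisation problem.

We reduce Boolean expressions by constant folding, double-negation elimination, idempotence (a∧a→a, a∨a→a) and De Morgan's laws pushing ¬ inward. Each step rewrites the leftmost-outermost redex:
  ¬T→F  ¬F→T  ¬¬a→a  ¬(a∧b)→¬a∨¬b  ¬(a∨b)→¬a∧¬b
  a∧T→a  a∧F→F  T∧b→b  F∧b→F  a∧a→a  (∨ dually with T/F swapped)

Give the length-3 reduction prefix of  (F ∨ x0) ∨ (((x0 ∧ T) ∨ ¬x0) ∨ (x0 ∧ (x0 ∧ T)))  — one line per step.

Answer: after 3 steps: x0 ∨ ((x0 ∨ ¬x0) ∨ (x0 ∧ x0))

Working:
  start: (F ∨ x0) ∨ (((x0 ∧ T) ∨ ¬x0) ∨ (x0 ∧ (x0 ∧ T)))
  step 1: x0 ∨ (((x0 ∧ T) ∨ ¬x0) ∨ (x0 ∧ (x0 ∧ T)))
  step 2: x0 ∨ ((x0 ∨ ¬x0) ∨ (x0 ∧ (x0 ∧ T)))
  step 3: x0 ∨ ((x0 ∨ ¬x0) ∨ (x0 ∧ x0))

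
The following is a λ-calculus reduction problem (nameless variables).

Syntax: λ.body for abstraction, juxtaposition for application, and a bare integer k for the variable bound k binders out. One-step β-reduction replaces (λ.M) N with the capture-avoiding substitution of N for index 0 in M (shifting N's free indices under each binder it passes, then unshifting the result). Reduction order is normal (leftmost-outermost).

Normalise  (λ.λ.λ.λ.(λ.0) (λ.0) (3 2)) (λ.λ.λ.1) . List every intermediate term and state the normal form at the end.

  start: (λ.λ.λ.λ.(λ.0) (λ.0) (3 2)) (λ.λ.λ.1)
  →1  λ.λ.λ.(λ.0) (λ.0) ((λ.λ.λ.1) 2)
  →2  λ.λ.λ.(λ.0) ((λ.λ.λ.1) 2)
  →3  λ.λ.λ.(λ.λ.λ.1) 2
  →4  λ.λ.λ.λ.λ.1

Answer: normal form = λ.λ.λ.λ.λ.1  (in 4 steps)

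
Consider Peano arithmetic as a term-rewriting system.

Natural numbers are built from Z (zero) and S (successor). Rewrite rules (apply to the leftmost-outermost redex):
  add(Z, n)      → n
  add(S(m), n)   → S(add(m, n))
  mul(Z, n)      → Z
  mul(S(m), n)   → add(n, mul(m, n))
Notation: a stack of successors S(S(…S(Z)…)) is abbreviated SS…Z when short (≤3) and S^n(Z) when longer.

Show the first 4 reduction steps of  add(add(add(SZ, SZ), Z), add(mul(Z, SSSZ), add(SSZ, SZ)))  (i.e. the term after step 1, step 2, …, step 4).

Answer: after 4 steps: S(add(add(SZ, Z), add(mul(Z, SSSZ), add(SSZ, SZ))))

Derivation:
  start: add(add(add(SZ, SZ), Z), add(mul(Z, SSSZ), add(SSZ, SZ)))
  step 1: add(add(S(add(Z, SZ)), Z), add(mul(Z, SSSZ), add(SSZ, SZ)))
  step 2: add(S(add(add(Z, SZ), Z)), add(mul(Z, SSSZ), add(SSZ, SZ)))
  step 3: S(add(add(add(Z, SZ), Z), add(mul(Z, SSSZ), add(SSZ, SZ))))
  step 4: S(add(add(SZ, Z), add(mul(Z, SSSZ), add(SSZ, SZ))))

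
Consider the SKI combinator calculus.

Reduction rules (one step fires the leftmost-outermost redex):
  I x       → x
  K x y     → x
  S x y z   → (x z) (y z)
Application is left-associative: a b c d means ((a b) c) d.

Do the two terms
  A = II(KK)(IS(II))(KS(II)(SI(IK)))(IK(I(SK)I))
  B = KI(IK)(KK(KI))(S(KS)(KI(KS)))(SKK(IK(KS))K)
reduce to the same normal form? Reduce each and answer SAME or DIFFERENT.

Term A:
  start: II(KK)(IS(II))(KS(II)(SI(IK)))(IK(I(SK)I))
  →1  I(KK)(IS(II))(KS(II)(SI(IK)))(IK(I(SK)I))
  →2  KK(IS(II))(KS(II)(SI(IK)))(IK(I(SK)I))
  →3  K(KS(II)(SI(IK)))(IK(I(SK)I))
  →4  KS(II)(SI(IK))
  →5  S(SI(IK))
  →6  S(SIK)

Term B:
  start: KI(IK)(KK(KI))(S(KS)(KI(KS)))(SKK(IK(KS))K)
  →1  I(KK(KI))(S(KS)(KI(KS)))(SKK(IK(KS))K)
  →2  KK(KI)(S(KS)(KI(KS)))(SKK(IK(KS))K)
  →3  K(S(KS)(KI(KS)))(SKK(IK(KS))K)
  →4  S(KS)(KI(KS))
  →5  S(KS)I

Answer: DIFFERENT — A ⇓ S(SIK), B ⇓ S(KS)I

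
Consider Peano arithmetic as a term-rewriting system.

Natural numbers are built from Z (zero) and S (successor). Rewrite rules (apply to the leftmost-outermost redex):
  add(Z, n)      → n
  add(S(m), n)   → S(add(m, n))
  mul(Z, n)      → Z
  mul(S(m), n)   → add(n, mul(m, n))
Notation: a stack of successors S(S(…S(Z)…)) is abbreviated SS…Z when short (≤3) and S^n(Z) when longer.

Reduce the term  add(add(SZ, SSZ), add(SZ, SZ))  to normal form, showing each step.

  start: add(add(SZ, SSZ), add(SZ, SZ))
  [1] add(S(add(Z, SSZ)), add(SZ, SZ))
  [2] S(add(add(Z, SSZ), add(SZ, SZ)))
  [3] S(add(SSZ, add(SZ, SZ)))
  [4] S(S(add(SZ, add(SZ, SZ))))
  [5] S(S(S(add(Z, add(SZ, SZ)))))
  [6] S(S(S(add(SZ, SZ))))
  [7] S(S(S(S(add(Z, SZ)))))
  [8] S^5(Z)

Answer: normal form = S^5(Z)  (in 8 steps)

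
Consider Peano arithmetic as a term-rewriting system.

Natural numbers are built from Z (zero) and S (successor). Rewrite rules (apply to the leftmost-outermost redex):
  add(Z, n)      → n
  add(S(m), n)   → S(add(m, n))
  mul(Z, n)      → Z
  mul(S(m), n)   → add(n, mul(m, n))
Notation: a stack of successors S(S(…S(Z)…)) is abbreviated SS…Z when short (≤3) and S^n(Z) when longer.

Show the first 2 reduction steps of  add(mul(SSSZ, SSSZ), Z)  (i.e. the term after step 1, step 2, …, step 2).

  start: add(mul(SSSZ, SSSZ), Z)
  step 1: add(add(SSSZ, mul(SSZ, SSSZ)), Z)
  step 2: add(S(add(SSZ, mul(SSZ, SSSZ))), Z)

Answer: after 2 steps: add(S(add(SSZ, mul(SSZ, SSSZ))), Z)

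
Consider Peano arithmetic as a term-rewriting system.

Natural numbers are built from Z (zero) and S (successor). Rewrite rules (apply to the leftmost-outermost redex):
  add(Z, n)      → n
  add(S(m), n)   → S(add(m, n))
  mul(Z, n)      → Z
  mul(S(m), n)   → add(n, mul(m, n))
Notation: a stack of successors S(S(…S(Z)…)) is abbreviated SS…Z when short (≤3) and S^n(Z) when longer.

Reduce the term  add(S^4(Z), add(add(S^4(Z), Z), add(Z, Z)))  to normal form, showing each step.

  start: add(S^4(Z), add(add(S^4(Z), Z), add(Z, Z)))
  →1  S(add(SSSZ, add(add(S^4(Z), Z), add(Z, Z))))
  →2  S(S(add(SSZ, add(add(S^4(Z), Z), add(Z, Z)))))
  →3  S(S(S(add(SZ, add(add(S^4(Z), Z), add(Z, Z))))))
  →4  S(S(S(S(add(Z, add(add(S^4(Z), Z), add(Z, Z)))))))
  →5  S(S(S(S(add(add(S^4(Z), Z), add(Z, Z))))))
  →6  S(S(S(S(add(S(add(SSSZ, Z)), add(Z, Z))))))
  →7  S(S(S(S(S(add(add(SSSZ, Z), add(Z, Z)))))))
  →8  S(S(S(S(S(add(S(add(SSZ, Z)), add(Z, Z)))))))
  →9  S(S(S(S(S(S(add(add(SSZ, Z), add(Z, Z))))))))
  →10  S(S(S(S(S(S(add(S(add(SZ, Z)), add(Z, Z))))))))
  →11  S(S(S(S(S(S(S(add(add(SZ, Z), add(Z, Z)))))))))
  →12  S(S(S(S(S(S(S(add(S(add(Z, Z)), add(Z, Z)))))))))
  →13  S(S(S(S(S(S(S(S(add(add(Z, Z), add(Z, Z))))))))))
  →14  S(S(S(S(S(S(S(S(add(Z, add(Z, Z))))))))))
  →15  S(S(S(S(S(S(S(S(add(Z, Z)))))))))
  →16  S^8(Z)

Answer: normal form = S^8(Z)  (in 16 steps)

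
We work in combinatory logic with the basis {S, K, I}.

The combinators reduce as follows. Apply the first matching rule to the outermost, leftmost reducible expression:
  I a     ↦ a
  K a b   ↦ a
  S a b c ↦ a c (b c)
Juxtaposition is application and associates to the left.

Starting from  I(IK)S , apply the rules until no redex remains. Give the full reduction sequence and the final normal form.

  start: I(IK)S
  →1  IKS
  →2  KS

Answer: normal form = KS  (in 2 steps)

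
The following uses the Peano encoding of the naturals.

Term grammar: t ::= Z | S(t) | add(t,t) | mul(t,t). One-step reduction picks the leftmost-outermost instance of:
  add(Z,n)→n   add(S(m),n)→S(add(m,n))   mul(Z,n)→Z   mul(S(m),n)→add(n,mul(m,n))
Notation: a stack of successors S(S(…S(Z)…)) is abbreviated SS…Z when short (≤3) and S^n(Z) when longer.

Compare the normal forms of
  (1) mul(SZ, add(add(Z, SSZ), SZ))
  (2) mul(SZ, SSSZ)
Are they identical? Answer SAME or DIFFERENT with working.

Answer: SAME — A ⇓ SSSZ, B ⇓ SSSZ

Reduction:
Term A:
  start: mul(SZ, add(add(Z, SSZ), SZ))
  →1  add(add(add(Z, SSZ), SZ), mul(Z, add(add(Z, SSZ), SZ)))
  →2  add(add(SSZ, SZ), mul(Z, add(add(Z, SSZ), SZ)))
  →3  add(S(add(SZ, SZ)), mul(Z, add(add(Z, SSZ), SZ)))
  →4  S(add(add(SZ, SZ), mul(Z, add(add(Z, SSZ), SZ))))
  →5  S(add(S(add(Z, SZ)), mul(Z, add(add(Z, SSZ), SZ))))
  →6  S(S(add(add(Z, SZ), mul(Z, add(add(Z, SSZ), SZ)))))
  →7  S(S(add(SZ, mul(Z, add(add(Z, SSZ), SZ)))))
  →8  S(S(S(add(Z, mul(Z, add(add(Z, SSZ), SZ))))))
  →9  S(S(S(mul(Z, add(add(Z, SSZ), SZ)))))
  →10  SSSZ

Term B:
  start: mul(SZ, SSSZ)
  →1  add(SSSZ, mul(Z, SSSZ))
  →2  S(add(SSZ, mul(Z, SSSZ)))
  →3  S(S(add(SZ, mul(Z, SSSZ))))
  →4  S(S(S(add(Z, mul(Z, SSSZ)))))
  →5  S(S(S(mul(Z, SSSZ))))
  →6  SSSZ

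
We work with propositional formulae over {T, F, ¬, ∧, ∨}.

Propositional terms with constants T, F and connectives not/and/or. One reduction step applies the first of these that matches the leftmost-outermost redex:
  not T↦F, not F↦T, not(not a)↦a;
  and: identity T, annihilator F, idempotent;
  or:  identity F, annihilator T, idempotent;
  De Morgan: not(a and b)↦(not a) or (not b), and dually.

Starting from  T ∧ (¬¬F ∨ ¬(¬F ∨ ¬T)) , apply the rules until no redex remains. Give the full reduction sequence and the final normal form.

Answer: normal form = F  (in 6 steps)

Reduction:
  start: T ∧ (¬¬F ∨ ¬(¬F ∨ ¬T))
  [1] ¬¬F ∨ ¬(¬F ∨ ¬T)
  [2] F ∨ ¬(¬F ∨ ¬T)
  [3] ¬(¬F ∨ ¬T)
  [4] ¬¬F ∧ ¬¬T
  [5] F ∧ ¬¬T
  [6] F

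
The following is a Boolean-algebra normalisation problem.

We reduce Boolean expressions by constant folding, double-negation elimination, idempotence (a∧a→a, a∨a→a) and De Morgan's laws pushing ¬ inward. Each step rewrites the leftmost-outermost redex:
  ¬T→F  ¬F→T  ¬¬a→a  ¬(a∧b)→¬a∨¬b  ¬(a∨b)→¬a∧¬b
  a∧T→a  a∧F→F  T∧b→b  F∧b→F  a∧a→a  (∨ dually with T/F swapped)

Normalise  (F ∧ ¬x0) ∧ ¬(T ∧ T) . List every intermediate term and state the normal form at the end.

  start: (F ∧ ¬x0) ∧ ¬(T ∧ T)
  →1  F ∧ ¬(T ∧ T)
  →2  F

Answer: normal form = F  (in 2 steps)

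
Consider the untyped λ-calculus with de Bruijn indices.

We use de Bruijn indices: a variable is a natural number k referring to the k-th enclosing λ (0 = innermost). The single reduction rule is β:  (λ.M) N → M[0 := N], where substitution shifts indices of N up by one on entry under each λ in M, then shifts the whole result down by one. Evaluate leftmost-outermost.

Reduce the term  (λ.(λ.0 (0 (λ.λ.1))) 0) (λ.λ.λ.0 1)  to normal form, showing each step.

  start: (λ.(λ.0 (0 (λ.λ.1))) 0) (λ.λ.λ.0 1)
  →1  (λ.0 (0 (λ.λ.1))) (λ.λ.λ.0 1)
  →2  (λ.λ.λ.0 1) ((λ.λ.λ.0 1) (λ.λ.1))
  →3  λ.λ.0 1

Answer: normal form = λ.λ.0 1  (in 3 steps)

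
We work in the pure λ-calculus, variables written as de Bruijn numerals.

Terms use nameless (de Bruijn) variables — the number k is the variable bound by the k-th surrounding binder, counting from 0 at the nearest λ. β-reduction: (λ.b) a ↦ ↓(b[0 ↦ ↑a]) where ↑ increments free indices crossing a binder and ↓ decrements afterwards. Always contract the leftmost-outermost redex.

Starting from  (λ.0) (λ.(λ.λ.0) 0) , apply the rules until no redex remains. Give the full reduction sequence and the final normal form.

  start: (λ.0) (λ.(λ.λ.0) 0)
  step 1: λ.(λ.λ.0) 0
  step 2: λ.λ.0

Answer: normal form = λ.λ.0  (in 2 steps)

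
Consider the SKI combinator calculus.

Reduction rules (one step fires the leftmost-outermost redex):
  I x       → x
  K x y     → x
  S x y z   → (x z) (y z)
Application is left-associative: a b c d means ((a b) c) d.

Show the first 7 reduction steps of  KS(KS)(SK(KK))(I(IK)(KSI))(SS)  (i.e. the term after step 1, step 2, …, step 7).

  start: KS(KS)(SK(KK))(I(IK)(KSI))(SS)
  step 1: S(SK(KK))(I(IK)(KSI))(SS)
  step 2: SK(KK)(SS)(I(IK)(KSI)(SS))
  step 3: K(SS)(KK(SS))(I(IK)(KSI)(SS))
  step 4: SS(I(IK)(KSI)(SS))
  step 5: SS(IK(KSI)(SS))
  step 6: SS(K(KSI)(SS))
  step 7: SS(KSI)

Answer: after 7 steps: SS(KSI)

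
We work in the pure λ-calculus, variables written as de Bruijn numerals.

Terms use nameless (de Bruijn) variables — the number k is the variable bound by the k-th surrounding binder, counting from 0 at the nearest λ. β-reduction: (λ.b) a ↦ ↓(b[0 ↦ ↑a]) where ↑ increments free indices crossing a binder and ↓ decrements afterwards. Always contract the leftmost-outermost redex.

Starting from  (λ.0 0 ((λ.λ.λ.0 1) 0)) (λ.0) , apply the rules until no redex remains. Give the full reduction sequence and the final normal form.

  start: (λ.0 0 ((λ.λ.λ.0 1) 0)) (λ.0)
  step 1: (λ.0) (λ.0) ((λ.λ.λ.0 1) (λ.0))
  step 2: (λ.0) ((λ.λ.λ.0 1) (λ.0))
  step 3: (λ.λ.λ.0 1) (λ.0)
  step 4: λ.λ.0 1

Answer: normal form = λ.λ.0 1  (in 4 steps)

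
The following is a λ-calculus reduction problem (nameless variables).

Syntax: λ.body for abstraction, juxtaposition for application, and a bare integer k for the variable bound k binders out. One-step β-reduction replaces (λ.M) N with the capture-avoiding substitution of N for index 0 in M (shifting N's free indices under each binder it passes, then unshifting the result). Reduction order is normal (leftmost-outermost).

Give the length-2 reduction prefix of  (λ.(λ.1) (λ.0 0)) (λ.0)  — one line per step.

  start: (λ.(λ.1) (λ.0 0)) (λ.0)
  [1] (λ.λ.0) (λ.0 0)
  [2] λ.0

Answer: after 2 steps: λ.0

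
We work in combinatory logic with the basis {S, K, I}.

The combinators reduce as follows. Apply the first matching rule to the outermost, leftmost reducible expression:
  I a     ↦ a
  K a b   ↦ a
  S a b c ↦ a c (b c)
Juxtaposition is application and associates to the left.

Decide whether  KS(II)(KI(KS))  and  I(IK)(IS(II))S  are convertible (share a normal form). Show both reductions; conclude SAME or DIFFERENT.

Term A:
  start: KS(II)(KI(KS))
  step 1: S(KI(KS))
  step 2: SI

Term B:
  start: I(IK)(IS(II))S
  step 1: IK(IS(II))S
  step 2: K(IS(II))S
  step 3: IS(II)
  step 4: S(II)
  step 5: SI

Answer: SAME — A ⇓ SI, B ⇓ SI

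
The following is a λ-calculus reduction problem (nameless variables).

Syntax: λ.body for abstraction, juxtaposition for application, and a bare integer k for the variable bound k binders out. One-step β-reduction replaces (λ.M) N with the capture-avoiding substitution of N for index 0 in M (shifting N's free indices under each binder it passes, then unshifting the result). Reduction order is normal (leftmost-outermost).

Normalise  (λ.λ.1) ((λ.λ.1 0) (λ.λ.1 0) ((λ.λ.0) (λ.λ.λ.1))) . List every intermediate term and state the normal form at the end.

Answer: normal form = λ.λ.0  (in 6 steps)

Reduction:
  start: (λ.λ.1) ((λ.λ.1 0) (λ.λ.1 0) ((λ.λ.0) (λ.λ.λ.1)))
  [1] λ.(λ.λ.1 0) (λ.λ.1 0) ((λ.λ.0) (λ.λ.λ.1))
  [2] λ.(λ.(λ.λ.1 0) 0) ((λ.λ.0) (λ.λ.λ.1))
  [3] λ.(λ.λ.1 0) ((λ.λ.0) (λ.λ.λ.1))
  [4] λ.λ.(λ.λ.0) (λ.λ.λ.1) 0
  [5] λ.λ.(λ.0) 0
  [6] λ.λ.0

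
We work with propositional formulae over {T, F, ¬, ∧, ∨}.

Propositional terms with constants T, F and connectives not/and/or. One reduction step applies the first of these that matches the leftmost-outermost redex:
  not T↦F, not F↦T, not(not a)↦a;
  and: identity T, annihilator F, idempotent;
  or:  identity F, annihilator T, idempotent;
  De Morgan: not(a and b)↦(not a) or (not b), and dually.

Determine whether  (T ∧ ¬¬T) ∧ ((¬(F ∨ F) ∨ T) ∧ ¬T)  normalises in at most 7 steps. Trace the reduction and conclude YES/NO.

Answer: YES — reaches normal form F in 6 ≤ 7 steps

Reduction:
  start: (T ∧ ¬¬T) ∧ ((¬(F ∨ F) ∨ T) ∧ ¬T)
  step 1: ¬¬T ∧ ((¬(F ∨ F) ∨ T) ∧ ¬T)
  step 2: T ∧ ((¬(F ∨ F) ∨ T) ∧ ¬T)
  step 3: (¬(F ∨ F) ∨ T) ∧ ¬T
  step 4: T ∧ ¬T
  step 5: ¬T
  step 6: F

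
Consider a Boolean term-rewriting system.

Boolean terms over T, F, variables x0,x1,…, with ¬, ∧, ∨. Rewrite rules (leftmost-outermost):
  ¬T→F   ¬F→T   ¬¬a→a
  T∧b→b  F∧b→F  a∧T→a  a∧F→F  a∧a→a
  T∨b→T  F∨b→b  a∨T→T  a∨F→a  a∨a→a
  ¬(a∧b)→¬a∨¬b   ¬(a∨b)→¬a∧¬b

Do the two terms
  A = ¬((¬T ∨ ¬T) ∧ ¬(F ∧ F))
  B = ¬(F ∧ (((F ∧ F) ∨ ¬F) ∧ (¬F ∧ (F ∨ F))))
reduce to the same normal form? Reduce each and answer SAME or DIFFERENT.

Answer: SAME — A ⇓ T, B ⇓ T

Derivation:
Term A:
  start: ¬((¬T ∨ ¬T) ∧ ¬(F ∧ F))
  step 1: ¬(¬T ∨ ¬T) ∨ ¬¬(F ∧ F)
  step 2: (¬¬T ∧ ¬¬T) ∨ ¬¬(F ∧ F)
  step 3: ¬¬T ∨ ¬¬(F ∧ F)
  step 4: T ∨ ¬¬(F ∧ F)
  step 5: T

Term B:
  start: ¬(F ∧ (((F ∧ F) ∨ ¬F) ∧ (¬F ∧ (F ∨ F))))
  step 1: ¬F ∨ ¬(((F ∧ F) ∨ ¬F) ∧ (¬F ∧ (F ∨ F)))
  step 2: T ∨ ¬(((F ∧ F) ∨ ¬F) ∧ (¬F ∧ (F ∨ F)))
  step 3: T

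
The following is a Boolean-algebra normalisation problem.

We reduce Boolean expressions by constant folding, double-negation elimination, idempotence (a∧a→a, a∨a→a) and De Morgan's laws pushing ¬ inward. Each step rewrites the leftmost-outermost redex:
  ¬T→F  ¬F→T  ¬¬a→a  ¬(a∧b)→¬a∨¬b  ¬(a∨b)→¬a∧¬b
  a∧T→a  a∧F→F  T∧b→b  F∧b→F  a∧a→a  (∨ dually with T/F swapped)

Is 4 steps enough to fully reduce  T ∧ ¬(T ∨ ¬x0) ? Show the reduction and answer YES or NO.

Answer: YES — reaches normal form F in 4 ≤ 4 steps

Working:
  start: T ∧ ¬(T ∨ ¬x0)
  [1] ¬(T ∨ ¬x0)
  [2] ¬T ∧ ¬¬x0
  [3] F ∧ ¬¬x0
  [4] F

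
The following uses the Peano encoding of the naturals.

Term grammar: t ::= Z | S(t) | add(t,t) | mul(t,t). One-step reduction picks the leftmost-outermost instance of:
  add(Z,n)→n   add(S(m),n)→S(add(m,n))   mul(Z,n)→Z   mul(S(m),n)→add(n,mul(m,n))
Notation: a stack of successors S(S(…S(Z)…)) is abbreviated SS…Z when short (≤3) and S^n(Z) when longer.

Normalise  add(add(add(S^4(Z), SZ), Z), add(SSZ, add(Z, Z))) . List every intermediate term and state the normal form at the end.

  start: add(add(add(S^4(Z), SZ), Z), add(SSZ, add(Z, Z)))
  →1  add(add(S(add(SSSZ, SZ)), Z), add(SSZ, add(Z, Z)))
  →2  add(S(add(add(SSSZ, SZ), Z)), add(SSZ, add(Z, Z)))
  →3  S(add(add(add(SSSZ, SZ), Z), add(SSZ, add(Z, Z))))
  →4  S(add(add(S(add(SSZ, SZ)), Z), add(SSZ, add(Z, Z))))
  →5  S(add(S(add(add(SSZ, SZ), Z)), add(SSZ, add(Z, Z))))
  →6  S(S(add(add(add(SSZ, SZ), Z), add(SSZ, add(Z, Z)))))
  →7  S(S(add(add(S(add(SZ, SZ)), Z), add(SSZ, add(Z, Z)))))
  →8  S(S(add(S(add(add(SZ, SZ), Z)), add(SSZ, add(Z, Z)))))
  →9  S(S(S(add(add(add(SZ, SZ), Z), add(SSZ, add(Z, Z))))))
  →10  S(S(S(add(add(S(add(Z, SZ)), Z), add(SSZ, add(Z, Z))))))
  →11  S(S(S(add(S(add(add(Z, SZ), Z)), add(SSZ, add(Z, Z))))))
  →12  S(S(S(S(add(add(add(Z, SZ), Z), add(SSZ, add(Z, Z)))))))
  →13  S(S(S(S(add(add(SZ, Z), add(SSZ, add(Z, Z)))))))
  →14  S(S(S(S(add(S(add(Z, Z)), add(SSZ, add(Z, Z)))))))
  →15  S(S(S(S(S(add(add(Z, Z), add(SSZ, add(Z, Z))))))))
  →16  S(S(S(S(S(add(Z, add(SSZ, add(Z, Z))))))))
  →17  S(S(S(S(S(add(SSZ, add(Z, Z)))))))
  →18  S(S(S(S(S(S(add(SZ, add(Z, Z))))))))
  →19  S(S(S(S(S(S(S(add(Z, add(Z, Z)))))))))
  →20  S(S(S(S(S(S(S(add(Z, Z))))))))
  →21  S^7(Z)

Answer: normal form = S^7(Z)  (in 21 steps)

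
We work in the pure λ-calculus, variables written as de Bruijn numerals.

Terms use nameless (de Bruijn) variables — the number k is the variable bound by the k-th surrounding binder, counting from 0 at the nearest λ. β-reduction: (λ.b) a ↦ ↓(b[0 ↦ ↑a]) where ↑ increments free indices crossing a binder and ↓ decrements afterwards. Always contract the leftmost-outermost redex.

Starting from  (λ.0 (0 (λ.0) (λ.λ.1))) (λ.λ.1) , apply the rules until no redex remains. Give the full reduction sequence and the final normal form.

  start: (λ.0 (0 (λ.0) (λ.λ.1))) (λ.λ.1)
  step 1: (λ.λ.1) ((λ.λ.1) (λ.0) (λ.λ.1))
  step 2: λ.(λ.λ.1) (λ.0) (λ.λ.1)
  step 3: λ.(λ.λ.0) (λ.λ.1)
  step 4: λ.λ.0

Answer: normal form = λ.λ.0  (in 4 steps)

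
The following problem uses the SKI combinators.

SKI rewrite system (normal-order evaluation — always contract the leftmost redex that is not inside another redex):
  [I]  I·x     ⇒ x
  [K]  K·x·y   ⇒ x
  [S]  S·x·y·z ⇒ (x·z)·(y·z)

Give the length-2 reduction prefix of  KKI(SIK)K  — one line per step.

Answer: after 2 steps: SIK

Reduction:
  start: KKI(SIK)K
  [1] K(SIK)K
  [2] SIK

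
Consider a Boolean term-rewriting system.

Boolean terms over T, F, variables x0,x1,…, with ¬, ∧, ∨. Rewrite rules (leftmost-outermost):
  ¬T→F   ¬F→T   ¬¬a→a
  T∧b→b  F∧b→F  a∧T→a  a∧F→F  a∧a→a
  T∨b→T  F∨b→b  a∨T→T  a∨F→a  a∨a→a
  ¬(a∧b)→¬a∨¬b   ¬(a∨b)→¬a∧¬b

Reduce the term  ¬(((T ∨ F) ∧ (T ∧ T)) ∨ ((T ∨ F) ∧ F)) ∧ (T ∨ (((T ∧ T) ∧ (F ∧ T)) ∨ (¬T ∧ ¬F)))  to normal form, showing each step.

Answer: normal form = F  (in 11 steps)

Derivation:
  start: ¬(((T ∨ F) ∧ (T ∧ T)) ∨ ((T ∨ F) ∧ F)) ∧ (T ∨ (((T ∧ T) ∧ (F ∧ T)) ∨ (¬T ∧ ¬F)))
  →1  (¬((T ∨ F) ∧ (T ∧ T)) ∧ ¬((T ∨ F) ∧ F)) ∧ (T ∨ (((T ∧ T) ∧ (F ∧ T)) ∨ (¬T ∧ ¬F)))
  →2  ((¬(T ∨ F) ∨ ¬(T ∧ T)) ∧ ¬((T ∨ F) ∧ F)) ∧ (T ∨ (((T ∧ T) ∧ (F ∧ T)) ∨ (¬T ∧ ¬F)))
  →3  (((¬T ∧ ¬F) ∨ ¬(T ∧ T)) ∧ ¬((T ∨ F) ∧ F)) ∧ (T ∨ (((T ∧ T) ∧ (F ∧ T)) ∨ (¬T ∧ ¬F)))
  →4  (((F ∧ ¬F) ∨ ¬(T ∧ T)) ∧ ¬((T ∨ F) ∧ F)) ∧ (T ∨ (((T ∧ T) ∧ (F ∧ T)) ∨ (¬T ∧ ¬F)))
  →5  ((F ∨ ¬(T ∧ T)) ∧ ¬((T ∨ F) ∧ F)) ∧ (T ∨ (((T ∧ T) ∧ (F ∧ T)) ∨ (¬T ∧ ¬F)))
  →6  (¬(T ∧ T) ∧ ¬((T ∨ F) ∧ F)) ∧ (T ∨ (((T ∧ T) ∧ (F ∧ T)) ∨ (¬T ∧ ¬F)))
  →7  ((¬T ∨ ¬T) ∧ ¬((T ∨ F) ∧ F)) ∧ (T ∨ (((T ∧ T) ∧ (F ∧ T)) ∨ (¬T ∧ ¬F)))
  →8  (¬T ∧ ¬((T ∨ F) ∧ F)) ∧ (T ∨ (((T ∧ T) ∧ (F ∧ T)) ∨ (¬T ∧ ¬F)))
  →9  (F ∧ ¬((T ∨ F) ∧ F)) ∧ (T ∨ (((T ∧ T) ∧ (F ∧ T)) ∨ (¬T ∧ ¬F)))
  →10  F ∧ (T ∨ (((T ∧ T) ∧ (F ∧ T)) ∨ (¬T ∧ ¬F)))
  →11  F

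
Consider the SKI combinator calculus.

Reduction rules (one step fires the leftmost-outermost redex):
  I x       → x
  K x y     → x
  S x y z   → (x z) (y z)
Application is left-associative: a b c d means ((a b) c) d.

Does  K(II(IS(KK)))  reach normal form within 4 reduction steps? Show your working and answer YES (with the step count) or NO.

Answer: YES — reaches normal form K(S(KK)) in 3 ≤ 4 steps

Working:
  start: K(II(IS(KK)))
  [1] K(I(IS(KK)))
  [2] K(IS(KK))
  [3] K(S(KK))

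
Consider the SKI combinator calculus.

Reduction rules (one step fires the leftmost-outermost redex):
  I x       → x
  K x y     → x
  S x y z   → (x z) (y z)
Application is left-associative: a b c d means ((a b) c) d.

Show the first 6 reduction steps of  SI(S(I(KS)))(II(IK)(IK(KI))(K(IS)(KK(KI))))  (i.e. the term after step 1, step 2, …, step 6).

Answer: after 6 steps: IK(KI)(S(I(KS))(II(IK)(IK(KI))(K(IS)(KK(KI)))))

Derivation:
  start: SI(S(I(KS)))(II(IK)(IK(KI))(K(IS)(KK(KI))))
  step 1: I(II(IK)(IK(KI))(K(IS)(KK(KI))))(S(I(KS))(II(IK)(IK(KI))(K(IS)(KK(KI)))))
  step 2: II(IK)(IK(KI))(K(IS)(KK(KI)))(S(I(KS))(II(IK)(IK(KI))(K(IS)(KK(KI)))))
  step 3: I(IK)(IK(KI))(K(IS)(KK(KI)))(S(I(KS))(II(IK)(IK(KI))(K(IS)(KK(KI)))))
  step 4: IK(IK(KI))(K(IS)(KK(KI)))(S(I(KS))(II(IK)(IK(KI))(K(IS)(KK(KI)))))
  step 5: K(IK(KI))(K(IS)(KK(KI)))(S(I(KS))(II(IK)(IK(KI))(K(IS)(KK(KI)))))
  step 6: IK(KI)(S(I(KS))(II(IK)(IK(KI))(K(IS)(KK(KI)))))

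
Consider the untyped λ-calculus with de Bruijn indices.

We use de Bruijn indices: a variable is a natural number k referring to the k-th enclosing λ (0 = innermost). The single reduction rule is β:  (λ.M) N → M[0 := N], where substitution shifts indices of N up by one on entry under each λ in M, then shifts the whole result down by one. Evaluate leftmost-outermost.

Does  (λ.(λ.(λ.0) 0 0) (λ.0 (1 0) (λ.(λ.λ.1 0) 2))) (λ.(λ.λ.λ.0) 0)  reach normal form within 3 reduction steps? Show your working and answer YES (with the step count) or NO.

Answer: NO — after 3 steps the term is (λ.0 ((λ.(λ.λ.λ.0) 0) 0) (λ.(λ.λ.1 0) (λ.(λ.λ.λ.0) 0))) (λ.0 ((λ.(λ.λ.λ.0) 0) 0) (λ.(λ.λ.1 0) (λ.(λ.λ.λ.0) 0))), not yet normal

Reduction:
  start: (λ.(λ.(λ.0) 0 0) (λ.0 (1 0) (λ.(λ.λ.1 0) 2))) (λ.(λ.λ.λ.0) 0)
  [1] (λ.(λ.0) 0 0) (λ.0 ((λ.(λ.λ.λ.0) 0) 0) (λ.(λ.λ.1 0) (λ.(λ.λ.λ.0) 0)))
  [2] (λ.0) (λ.0 ((λ.(λ.λ.λ.0) 0) 0) (λ.(λ.λ.1 0) (λ.(λ.λ.λ.0) 0))) (λ.0 ((λ.(λ.λ.λ.0) 0) 0) (λ.(λ.λ.1 0) (λ.(λ.λ.λ.0) 0)))
  [3] (λ.0 ((λ.(λ.λ.λ.0) 0) 0) (λ.(λ.λ.1 0) (λ.(λ.λ.λ.0) 0))) (λ.0 ((λ.(λ.λ.λ.0) 0) 0) (λ.(λ.λ.1 0) (λ.(λ.λ.λ.0) 0)))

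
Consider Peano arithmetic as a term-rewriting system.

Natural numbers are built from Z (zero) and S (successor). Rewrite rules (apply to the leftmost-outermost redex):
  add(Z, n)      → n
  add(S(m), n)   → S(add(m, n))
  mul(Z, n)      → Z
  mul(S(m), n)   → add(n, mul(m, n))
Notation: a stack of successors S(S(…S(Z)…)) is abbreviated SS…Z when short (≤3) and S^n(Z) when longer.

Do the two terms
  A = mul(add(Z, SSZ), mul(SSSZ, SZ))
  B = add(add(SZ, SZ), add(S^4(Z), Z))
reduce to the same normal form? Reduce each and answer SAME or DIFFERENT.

Term A:
  start: mul(add(Z, SSZ), mul(SSSZ, SZ))
  step 1: mul(SSZ, mul(SSSZ, SZ))
  step 2: add(mul(SSSZ, SZ), mul(SZ, mul(SSSZ, SZ)))
  step 3: add(add(SZ, mul(SSZ, SZ)), mul(SZ, mul(SSSZ, SZ)))
  step 4: add(S(add(Z, mul(SSZ, SZ))), mul(SZ, mul(SSSZ, SZ)))
  step 5: S(add(add(Z, mul(SSZ, SZ)), mul(SZ, mul(SSSZ, SZ))))
  step 6: S(add(mul(SSZ, SZ), mul(SZ, mul(SSSZ, SZ))))
  step 7: S(add(add(SZ, mul(SZ, SZ)), mul(SZ, mul(SSSZ, SZ))))
  step 8: S(add(S(add(Z, mul(SZ, SZ))), mul(SZ, mul(SSSZ, SZ))))
  step 9: S(S(add(add(Z, mul(SZ, SZ)), mul(SZ, mul(SSSZ, SZ)))))
  step 10: S(S(add(mul(SZ, SZ), mul(SZ, mul(SSSZ, SZ)))))
  step 11: S(S(add(add(SZ, mul(Z, SZ)), mul(SZ, mul(SSSZ, SZ)))))
  step 12: S(S(add(S(add(Z, mul(Z, SZ))), mul(SZ, mul(SSSZ, SZ)))))
  step 13: S(S(S(add(add(Z, mul(Z, SZ)), mul(SZ, mul(SSSZ, SZ))))))
  step 14: S(S(S(add(mul(Z, SZ), mul(SZ, mul(SSSZ, SZ))))))
  step 15: S(S(S(add(Z, mul(SZ, mul(SSSZ, SZ))))))
  step 16: S(S(S(mul(SZ, mul(SSSZ, SZ)))))
  step 17: S(S(S(add(mul(SSSZ, SZ), mul(Z, mul(SSSZ, SZ))))))
  step 18: S(S(S(add(add(SZ, mul(SSZ, SZ)), mul(Z, mul(SSSZ, SZ))))))
  step 19: S(S(S(add(S(add(Z, mul(SSZ, SZ))), mul(Z, mul(SSSZ, SZ))))))
  step 20: S(S(S(S(add(add(Z, mul(SSZ, SZ)), mul(Z, mul(SSSZ, SZ)))))))
  step 21: S(S(S(S(add(mul(SSZ, SZ), mul(Z, mul(SSSZ, SZ)))))))
  step 22: S(S(S(S(add(add(SZ, mul(SZ, SZ)), mul(Z, mul(SSSZ, SZ)))))))
  step 23: S(S(S(S(add(S(add(Z, mul(SZ, SZ))), mul(Z, mul(SSSZ, SZ)))))))
  step 24: S(S(S(S(S(add(add(Z, mul(SZ, SZ)), mul(Z, mul(SSSZ, SZ))))))))
  step 25: S(S(S(S(S(add(mul(SZ, SZ), mul(Z, mul(SSSZ, SZ))))))))
  step 26: S(S(S(S(S(add(add(SZ, mul(Z, SZ)), mul(Z, mul(SSSZ, SZ))))))))
  step 27: S(S(S(S(S(add(S(add(Z, mul(Z, SZ))), mul(Z, mul(SSSZ, SZ))))))))
  step 28: S(S(S(S(S(S(add(add(Z, mul(Z, SZ)), mul(Z, mul(SSSZ, SZ)))))))))
  step 29: S(S(S(S(S(S(add(mul(Z, SZ), mul(Z, mul(SSSZ, SZ)))))))))
  step 30: S(S(S(S(S(S(add(Z, mul(Z, mul(SSSZ, SZ)))))))))
  step 31: S(S(S(S(S(S(mul(Z, mul(SSSZ, SZ))))))))
  step 32: S^6(Z)

Term B:
  start: add(add(SZ, SZ), add(S^4(Z), Z))
  step 1: add(S(add(Z, SZ)), add(S^4(Z), Z))
  step 2: S(add(add(Z, SZ), add(S^4(Z), Z)))
  step 3: S(add(SZ, add(S^4(Z), Z)))
  step 4: S(S(add(Z, add(S^4(Z), Z))))
  step 5: S(S(add(S^4(Z), Z)))
  step 6: S(S(S(add(SSSZ, Z))))
  step 7: S(S(S(S(add(SSZ, Z)))))
  step 8: S(S(S(S(S(add(SZ, Z))))))
  step 9: S(S(S(S(S(S(add(Z, Z)))))))
  step 10: S^6(Z)

Answer: SAME — A ⇓ S^6(Z), B ⇓ S^6(Z)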